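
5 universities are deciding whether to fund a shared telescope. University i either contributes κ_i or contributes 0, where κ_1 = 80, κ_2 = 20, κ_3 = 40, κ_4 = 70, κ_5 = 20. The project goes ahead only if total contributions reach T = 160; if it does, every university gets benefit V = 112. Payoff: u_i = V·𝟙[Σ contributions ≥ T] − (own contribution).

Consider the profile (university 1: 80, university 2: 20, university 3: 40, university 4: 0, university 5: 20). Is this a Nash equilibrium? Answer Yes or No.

Yes

Total = 160 ≥ 160: provided.
University 1 (pledges 80, payoff 32): dropping to 0 → total 80, payoff 0. No gain.
University 2 (pledges 20, payoff 92): dropping to 0 → total 140, payoff 0. No gain.
University 3 (pledges 40, payoff 72): dropping to 0 → total 120, payoff 0. No gain.
University 4 (pledges 0, payoff 112): pledging 70 → total 230, payoff 42. No gain.
University 5 (pledges 20, payoff 92): dropping to 0 → total 140, payoff 0. No gain.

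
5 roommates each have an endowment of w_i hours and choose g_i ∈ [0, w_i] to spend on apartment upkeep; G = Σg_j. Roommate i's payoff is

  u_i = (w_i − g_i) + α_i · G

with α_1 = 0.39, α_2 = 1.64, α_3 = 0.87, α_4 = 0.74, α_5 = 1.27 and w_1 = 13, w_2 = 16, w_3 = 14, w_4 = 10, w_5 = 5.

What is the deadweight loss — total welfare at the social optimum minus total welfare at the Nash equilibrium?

144.67

∂u_i/∂g_i = α_i − 1, so roommate i contributes w_i if α_i > 1, else 0.
α_i > 1 for i ∈ {2, 5}; NE contributions (0, 16, 0, 0, 5), G = 21.
W^NE = Σw_i − G^NE + (Σα_i)·G^NE = 58 + 3.91·21 = 140.11.
Planner: ∂(Σu_j)/∂g_i = Σα_j − 1 = 3.91 > 0, so everyone contributes w_i; G^SO = 58, W^SO = 58 + 3.91·58 = 284.78.
Deadweight loss = 144.67.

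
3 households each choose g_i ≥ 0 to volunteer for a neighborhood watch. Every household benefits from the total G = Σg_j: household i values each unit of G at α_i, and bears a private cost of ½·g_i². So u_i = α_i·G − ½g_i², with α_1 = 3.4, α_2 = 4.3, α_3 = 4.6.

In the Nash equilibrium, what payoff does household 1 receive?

36.04

Household i's FOC: ∂u_i/∂g_i = α_i − g_i = 0, so g_i* = α_i.
NE contributions = (3.4, 4.3, 4.6); G = 12.3.
u_1 = α_1·G − ½·(g_1)² = 3.4·12.3 − ½·3.4² = 36.04.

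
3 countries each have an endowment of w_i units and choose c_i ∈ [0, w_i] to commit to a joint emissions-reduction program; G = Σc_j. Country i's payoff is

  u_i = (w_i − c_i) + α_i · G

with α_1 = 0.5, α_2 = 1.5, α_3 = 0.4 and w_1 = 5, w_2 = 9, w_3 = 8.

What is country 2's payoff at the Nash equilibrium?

∂u_i/∂c_i = α_i − 1, so country i contributes w_i if α_i > 1, else 0.
α_i > 1 for i ∈ {2}; NE contributions (0, 9, 0), G = 9.
u_2 = (9 − 9) + 1.5·9 = 13.5.

13.5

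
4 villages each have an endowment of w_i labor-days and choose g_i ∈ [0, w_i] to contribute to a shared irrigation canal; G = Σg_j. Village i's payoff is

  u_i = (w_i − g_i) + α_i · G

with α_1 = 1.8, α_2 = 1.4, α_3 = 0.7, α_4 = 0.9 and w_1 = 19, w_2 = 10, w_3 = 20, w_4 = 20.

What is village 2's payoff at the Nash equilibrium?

∂u_i/∂g_i = α_i − 1, so village i contributes w_i if α_i > 1, else 0.
α_i > 1 for i ∈ {1, 2}; NE contributions (19, 10, 0, 0), G = 29.
u_2 = (10 − 10) + 1.4·29 = 40.6.

40.6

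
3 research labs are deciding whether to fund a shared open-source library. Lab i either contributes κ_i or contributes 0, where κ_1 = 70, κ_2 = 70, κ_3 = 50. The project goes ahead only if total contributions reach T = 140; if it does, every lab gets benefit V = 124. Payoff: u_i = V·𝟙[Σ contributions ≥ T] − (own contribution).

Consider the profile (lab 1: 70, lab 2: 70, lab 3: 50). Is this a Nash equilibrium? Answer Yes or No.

No

Total = 190 ≥ 140: provided.
Lab 1 (pledges 70, payoff 54): dropping to 0 → total 120, payoff 0. No gain.
Lab 2 (pledges 70, payoff 54): dropping to 0 → total 120, payoff 0. No gain.
Lab 3 (pledges 50, payoff 74): dropping to 0 → total 140, payoff 124. Profitable deviation.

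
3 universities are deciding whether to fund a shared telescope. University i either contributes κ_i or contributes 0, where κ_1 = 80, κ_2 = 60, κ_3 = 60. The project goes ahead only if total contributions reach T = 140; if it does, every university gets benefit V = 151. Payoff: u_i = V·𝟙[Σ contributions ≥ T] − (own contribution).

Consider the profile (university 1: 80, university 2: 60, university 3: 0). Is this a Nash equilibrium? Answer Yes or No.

Yes

Total = 140 ≥ 140: provided.
University 1 (pledges 80, payoff 71): dropping to 0 → total 60, payoff 0. No gain.
University 2 (pledges 60, payoff 91): dropping to 0 → total 80, payoff 0. No gain.
University 3 (pledges 0, payoff 151): pledging 60 → total 200, payoff 91. No gain.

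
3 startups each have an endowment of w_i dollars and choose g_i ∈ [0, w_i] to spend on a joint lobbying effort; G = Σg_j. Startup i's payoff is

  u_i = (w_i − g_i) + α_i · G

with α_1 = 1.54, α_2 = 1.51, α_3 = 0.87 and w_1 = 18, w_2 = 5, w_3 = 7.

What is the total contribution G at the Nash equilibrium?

23

∂u_i/∂g_i = α_i − 1, so startup i contributes w_i if α_i > 1, else 0.
α_i > 1 for i ∈ {1, 2}; NE contributions (18, 5, 0), G = 23.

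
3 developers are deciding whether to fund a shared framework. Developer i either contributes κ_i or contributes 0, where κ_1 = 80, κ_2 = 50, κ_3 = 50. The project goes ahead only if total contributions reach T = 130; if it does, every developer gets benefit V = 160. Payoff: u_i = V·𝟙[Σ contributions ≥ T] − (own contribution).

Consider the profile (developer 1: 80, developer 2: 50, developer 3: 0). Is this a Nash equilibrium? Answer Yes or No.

Total = 130 ≥ 130: provided.
Developer 1 (pledges 80, payoff 80): dropping to 0 → total 50, payoff 0. No gain.
Developer 2 (pledges 50, payoff 110): dropping to 0 → total 80, payoff 0. No gain.
Developer 3 (pledges 0, payoff 160): pledging 50 → total 180, payoff 110. No gain.

Yes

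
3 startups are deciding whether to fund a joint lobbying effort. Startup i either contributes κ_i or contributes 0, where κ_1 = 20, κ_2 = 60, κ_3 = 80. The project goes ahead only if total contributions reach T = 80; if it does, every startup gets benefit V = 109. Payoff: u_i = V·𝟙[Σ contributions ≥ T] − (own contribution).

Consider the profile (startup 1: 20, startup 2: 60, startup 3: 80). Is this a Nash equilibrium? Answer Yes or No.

Total = 160 ≥ 80: provided.
Startup 1 (pledges 20, payoff 89): dropping to 0 → total 140, payoff 109. Profitable deviation.

No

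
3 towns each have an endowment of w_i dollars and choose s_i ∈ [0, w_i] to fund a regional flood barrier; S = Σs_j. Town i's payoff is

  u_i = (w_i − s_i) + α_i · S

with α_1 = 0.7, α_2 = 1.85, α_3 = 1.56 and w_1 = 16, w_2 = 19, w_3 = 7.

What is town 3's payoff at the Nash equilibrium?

40.56

∂u_i/∂s_i = α_i − 1, so town i contributes w_i if α_i > 1, else 0.
α_i > 1 for i ∈ {2, 3}; NE contributions (0, 19, 7), S = 26.
u_3 = (7 − 7) + 1.56·26 = 40.56.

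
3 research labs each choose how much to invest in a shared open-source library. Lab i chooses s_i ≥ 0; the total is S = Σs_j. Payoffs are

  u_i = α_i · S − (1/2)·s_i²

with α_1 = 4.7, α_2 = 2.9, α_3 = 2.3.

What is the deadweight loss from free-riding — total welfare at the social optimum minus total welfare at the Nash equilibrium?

66.9

Lab i's FOC: ∂u_i/∂s_i = α_i − s_i = 0, so s_i* = α_i.
NE contributions = (4.7, 2.9, 2.3); S = 9.9.
W^NE = (Σα)·S − ½Σα_i² = 9.9² − ½·35.79 = 80.115.
Planner sets s_i = Σα_j = 9.9 for every i, so S^SO = 3·9.9 = 29.7.
W^SO = (Σα)·S^SO − ½·3·(Σα)² = (3/2)·9.9² = 147.015.
Deadweight loss = W^SO − W^NE = 66.9.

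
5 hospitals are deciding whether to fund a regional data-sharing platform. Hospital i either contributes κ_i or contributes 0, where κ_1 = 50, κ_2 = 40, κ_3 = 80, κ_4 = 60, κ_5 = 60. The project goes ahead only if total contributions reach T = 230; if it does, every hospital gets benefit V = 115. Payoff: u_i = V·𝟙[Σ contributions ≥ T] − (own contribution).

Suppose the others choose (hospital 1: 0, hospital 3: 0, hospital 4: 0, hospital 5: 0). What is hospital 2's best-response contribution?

Others' total = 0. Even contributing 40 gives 40 < 230: no benefit either way.
Best response: 0.

0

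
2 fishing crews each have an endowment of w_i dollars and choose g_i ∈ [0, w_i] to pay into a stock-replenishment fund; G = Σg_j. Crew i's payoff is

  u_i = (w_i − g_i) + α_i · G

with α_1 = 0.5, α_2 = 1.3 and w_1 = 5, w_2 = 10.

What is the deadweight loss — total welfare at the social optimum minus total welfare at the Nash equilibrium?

∂u_i/∂g_i = α_i − 1, so crew i contributes w_i if α_i > 1, else 0.
α_i > 1 for i ∈ {2}; NE contributions (0, 10), G = 10.
W^NE = Σw_i − G^NE + (Σα_i)·G^NE = 15 + 0.8·10 = 23.
Planner: ∂(Σu_j)/∂g_i = Σα_j − 1 = 0.8 > 0, so everyone contributes w_i; G^SO = 15, W^SO = 15 + 0.8·15 = 27.
Deadweight loss = 4.

4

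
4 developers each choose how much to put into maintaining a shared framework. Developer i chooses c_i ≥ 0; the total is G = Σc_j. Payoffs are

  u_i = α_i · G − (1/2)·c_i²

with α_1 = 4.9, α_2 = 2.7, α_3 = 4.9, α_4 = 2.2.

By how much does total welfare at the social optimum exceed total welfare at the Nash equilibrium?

246.165

Developer i's FOC: ∂u_i/∂c_i = α_i − c_i = 0, so c_i* = α_i.
NE contributions = (4.9, 2.7, 4.9, 2.2); G = 14.7.
W^NE = (Σα)·G − ½Σα_i² = 14.7² − ½·60.15 = 186.015.
Planner sets c_i = Σα_j = 14.7 for every i, so G^SO = 4·14.7 = 58.8.
W^SO = (Σα)·G^SO − ½·4·(Σα)² = (4/2)·14.7² = 432.18.
Deadweight loss = W^SO − W^NE = 246.165.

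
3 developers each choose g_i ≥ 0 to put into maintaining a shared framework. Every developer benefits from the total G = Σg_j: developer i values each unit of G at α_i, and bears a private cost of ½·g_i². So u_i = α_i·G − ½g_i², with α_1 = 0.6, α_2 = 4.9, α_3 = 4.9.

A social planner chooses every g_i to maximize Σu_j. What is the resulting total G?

31.2

Planner FOC: ∂(Σu_j)/∂g_i = (Σα_j) − g_i = 0, so g_i^SO = Σα_j = 10.4 for every i; G^SO = 31.2.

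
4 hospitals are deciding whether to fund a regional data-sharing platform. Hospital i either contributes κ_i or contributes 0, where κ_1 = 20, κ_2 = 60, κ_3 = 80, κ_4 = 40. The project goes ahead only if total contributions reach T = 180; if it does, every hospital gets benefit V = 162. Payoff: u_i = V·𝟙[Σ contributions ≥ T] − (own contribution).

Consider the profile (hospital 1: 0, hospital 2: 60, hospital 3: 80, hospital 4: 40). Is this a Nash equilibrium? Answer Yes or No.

Yes

Total = 180 ≥ 180: provided.
Hospital 1 (pledges 0, payoff 162): pledging 20 → total 200, payoff 142. No gain.
Hospital 2 (pledges 60, payoff 102): dropping to 0 → total 120, payoff 0. No gain.
Hospital 3 (pledges 80, payoff 82): dropping to 0 → total 100, payoff 0. No gain.
Hospital 4 (pledges 40, payoff 122): dropping to 0 → total 140, payoff 0. No gain.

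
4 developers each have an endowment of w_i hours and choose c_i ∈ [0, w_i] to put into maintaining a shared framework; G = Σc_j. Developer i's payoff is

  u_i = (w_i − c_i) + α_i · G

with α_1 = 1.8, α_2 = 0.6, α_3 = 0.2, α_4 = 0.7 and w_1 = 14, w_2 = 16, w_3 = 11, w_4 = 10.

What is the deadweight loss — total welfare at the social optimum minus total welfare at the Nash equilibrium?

∂u_i/∂c_i = α_i − 1, so developer i contributes w_i if α_i > 1, else 0.
α_i > 1 for i ∈ {1}; NE contributions (14, 0, 0, 0), G = 14.
W^NE = Σw_i − G^NE + (Σα_i)·G^NE = 51 + 2.3·14 = 83.2.
Planner: ∂(Σu_j)/∂c_i = Σα_j − 1 = 2.3 > 0, so everyone contributes w_i; G^SO = 51, W^SO = 51 + 2.3·51 = 168.3.
Deadweight loss = 85.1.

85.1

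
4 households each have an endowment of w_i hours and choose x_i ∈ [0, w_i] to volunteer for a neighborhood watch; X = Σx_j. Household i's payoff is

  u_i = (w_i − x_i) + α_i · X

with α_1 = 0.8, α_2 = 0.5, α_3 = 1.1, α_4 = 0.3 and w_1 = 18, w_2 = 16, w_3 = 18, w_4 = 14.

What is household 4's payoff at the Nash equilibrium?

19.4

∂u_i/∂x_i = α_i − 1, so household i contributes w_i if α_i > 1, else 0.
α_i > 1 for i ∈ {3}; NE contributions (0, 0, 18, 0), X = 18.
u_4 = (14 − 0) + 0.3·18 = 19.4.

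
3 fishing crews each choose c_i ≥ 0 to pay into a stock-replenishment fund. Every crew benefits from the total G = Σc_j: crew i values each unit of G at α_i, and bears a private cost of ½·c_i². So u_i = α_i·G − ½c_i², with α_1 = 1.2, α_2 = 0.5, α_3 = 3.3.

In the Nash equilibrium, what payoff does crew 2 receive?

2.375

Crew i's FOC: ∂u_i/∂c_i = α_i − c_i = 0, so c_i* = α_i.
NE contributions = (1.2, 0.5, 3.3); G = 5.
u_2 = α_2·G − ½·(c_2)² = 0.5·5 − ½·0.5² = 2.375.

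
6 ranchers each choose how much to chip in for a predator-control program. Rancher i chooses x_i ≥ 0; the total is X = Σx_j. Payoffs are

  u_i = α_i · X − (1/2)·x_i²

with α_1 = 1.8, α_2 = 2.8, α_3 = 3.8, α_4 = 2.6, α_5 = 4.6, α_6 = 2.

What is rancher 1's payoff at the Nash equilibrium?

Rancher i's FOC: ∂u_i/∂x_i = α_i − x_i = 0, so x_i* = α_i.
NE contributions = (1.8, 2.8, 3.8, 2.6, 4.6, 2); X = 17.6.
u_1 = α_1·X − ½·(x_1)² = 1.8·17.6 − ½·1.8² = 30.06.

30.06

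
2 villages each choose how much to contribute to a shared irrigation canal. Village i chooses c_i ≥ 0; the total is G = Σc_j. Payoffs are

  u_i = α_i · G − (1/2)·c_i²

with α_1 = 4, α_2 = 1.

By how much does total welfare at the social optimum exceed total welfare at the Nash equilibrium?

8.5

Village i's FOC: ∂u_i/∂c_i = α_i − c_i = 0, so c_i* = α_i.
NE contributions = (4, 1); G = 5.
W^NE = (Σα)·G − ½Σα_i² = 5² − ½·17 = 16.5.
Planner sets c_i = Σα_j = 5 for every i, so G^SO = 2·5 = 10.
W^SO = (Σα)·G^SO − ½·2·(Σα)² = (2/2)·5² = 25.
Deadweight loss = W^SO − W^NE = 8.5.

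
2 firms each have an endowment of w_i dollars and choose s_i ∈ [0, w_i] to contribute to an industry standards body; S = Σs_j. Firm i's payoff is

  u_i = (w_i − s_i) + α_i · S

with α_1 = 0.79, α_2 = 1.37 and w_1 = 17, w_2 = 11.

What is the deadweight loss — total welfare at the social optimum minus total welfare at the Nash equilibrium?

∂u_i/∂s_i = α_i − 1, so firm i contributes w_i if α_i > 1, else 0.
α_i > 1 for i ∈ {2}; NE contributions (0, 11), S = 11.
W^NE = Σw_i − S^NE + (Σα_i)·S^NE = 28 + 1.16·11 = 40.76.
Planner: ∂(Σu_j)/∂s_i = Σα_j − 1 = 1.16 > 0, so everyone contributes w_i; S^SO = 28, W^SO = 28 + 1.16·28 = 60.48.
Deadweight loss = 19.72.

19.72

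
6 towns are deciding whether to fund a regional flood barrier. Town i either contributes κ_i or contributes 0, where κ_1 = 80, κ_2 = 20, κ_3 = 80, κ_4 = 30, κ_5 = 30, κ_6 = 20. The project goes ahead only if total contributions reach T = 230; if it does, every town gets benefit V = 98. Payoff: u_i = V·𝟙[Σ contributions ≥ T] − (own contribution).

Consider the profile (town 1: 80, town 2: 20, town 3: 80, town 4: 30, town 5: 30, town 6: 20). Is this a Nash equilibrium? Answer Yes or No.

No

Total = 260 ≥ 230: provided.
Town 1 (pledges 80, payoff 18): dropping to 0 → total 180, payoff 0. No gain.
Town 2 (pledges 20, payoff 78): dropping to 0 → total 240, payoff 98. Profitable deviation.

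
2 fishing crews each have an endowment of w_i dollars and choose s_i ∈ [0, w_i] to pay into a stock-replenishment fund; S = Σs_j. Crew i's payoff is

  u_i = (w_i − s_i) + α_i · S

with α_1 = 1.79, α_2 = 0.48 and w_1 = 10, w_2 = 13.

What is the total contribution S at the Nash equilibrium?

∂u_i/∂s_i = α_i − 1, so crew i contributes w_i if α_i > 1, else 0.
α_i > 1 for i ∈ {1}; NE contributions (10, 0), S = 10.

10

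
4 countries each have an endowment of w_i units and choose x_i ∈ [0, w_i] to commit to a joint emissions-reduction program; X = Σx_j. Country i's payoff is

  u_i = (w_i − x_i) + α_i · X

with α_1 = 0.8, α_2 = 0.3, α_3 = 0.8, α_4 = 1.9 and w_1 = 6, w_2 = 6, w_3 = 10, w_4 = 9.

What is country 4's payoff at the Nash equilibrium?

∂u_i/∂x_i = α_i − 1, so country i contributes w_i if α_i > 1, else 0.
α_i > 1 for i ∈ {4}; NE contributions (0, 0, 0, 9), X = 9.
u_4 = (9 − 9) + 1.9·9 = 17.1.

17.1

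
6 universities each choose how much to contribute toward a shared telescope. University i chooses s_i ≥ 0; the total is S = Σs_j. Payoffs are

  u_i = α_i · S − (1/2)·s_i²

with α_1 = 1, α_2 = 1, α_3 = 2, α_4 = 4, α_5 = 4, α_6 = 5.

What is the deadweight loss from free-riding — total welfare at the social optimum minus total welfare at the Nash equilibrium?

609.5

University i's FOC: ∂u_i/∂s_i = α_i − s_i = 0, so s_i* = α_i.
NE contributions = (1, 1, 2, 4, 4, 5); S = 17.
W^NE = (Σα)·S − ½Σα_i² = 17² − ½·63 = 257.5.
Planner sets s_i = Σα_j = 17 for every i, so S^SO = 6·17 = 102.
W^SO = (Σα)·S^SO − ½·6·(Σα)² = (6/2)·17² = 867.
Deadweight loss = W^SO − W^NE = 609.5.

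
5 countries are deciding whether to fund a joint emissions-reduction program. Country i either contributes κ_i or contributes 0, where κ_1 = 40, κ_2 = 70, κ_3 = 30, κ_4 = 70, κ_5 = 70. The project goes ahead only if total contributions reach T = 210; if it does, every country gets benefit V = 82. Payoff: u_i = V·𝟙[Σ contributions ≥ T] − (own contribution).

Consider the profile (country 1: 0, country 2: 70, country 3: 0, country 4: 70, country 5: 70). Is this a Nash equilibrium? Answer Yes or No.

Yes

Total = 210 ≥ 210: provided.
Country 1 (pledges 0, payoff 82): pledging 40 → total 250, payoff 42. No gain.
Country 2 (pledges 70, payoff 12): dropping to 0 → total 140, payoff 0. No gain.
Country 3 (pledges 0, payoff 82): pledging 30 → total 240, payoff 52. No gain.
Country 4 (pledges 70, payoff 12): dropping to 0 → total 140, payoff 0. No gain.
Country 5 (pledges 70, payoff 12): dropping to 0 → total 140, payoff 0. No gain.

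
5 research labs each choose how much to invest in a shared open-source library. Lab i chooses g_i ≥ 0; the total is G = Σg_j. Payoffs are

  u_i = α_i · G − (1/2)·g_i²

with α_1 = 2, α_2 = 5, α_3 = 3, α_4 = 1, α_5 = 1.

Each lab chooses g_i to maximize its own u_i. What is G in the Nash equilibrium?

Lab i's FOC: ∂u_i/∂g_i = α_i − g_i = 0, so g_i* = α_i.
NE contributions = (2, 5, 3, 1, 1); G = 12.

12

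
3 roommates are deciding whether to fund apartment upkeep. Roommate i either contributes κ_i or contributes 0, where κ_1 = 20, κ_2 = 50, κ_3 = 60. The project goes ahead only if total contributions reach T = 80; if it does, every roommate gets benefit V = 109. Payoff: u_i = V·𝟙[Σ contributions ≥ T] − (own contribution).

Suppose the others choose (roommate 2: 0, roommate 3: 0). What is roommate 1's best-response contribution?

0

Others' total = 0. Even contributing 20 gives 20 < 80: no benefit either way.
Best response: 0.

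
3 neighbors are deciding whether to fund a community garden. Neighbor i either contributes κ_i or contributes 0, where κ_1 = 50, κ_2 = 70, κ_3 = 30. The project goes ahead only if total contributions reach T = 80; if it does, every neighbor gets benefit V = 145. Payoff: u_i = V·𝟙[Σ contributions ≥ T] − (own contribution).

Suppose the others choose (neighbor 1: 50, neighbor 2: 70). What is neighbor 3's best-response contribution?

Others' total = 120 ≥ 80; contributing adds cost 30 for no extra benefit.
Best response: 0.

0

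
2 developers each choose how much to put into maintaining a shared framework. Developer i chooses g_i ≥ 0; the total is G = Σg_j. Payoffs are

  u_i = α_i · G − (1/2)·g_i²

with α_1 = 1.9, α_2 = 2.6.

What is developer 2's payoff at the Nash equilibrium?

Developer i's FOC: ∂u_i/∂g_i = α_i − g_i = 0, so g_i* = α_i.
NE contributions = (1.9, 2.6); G = 4.5.
u_2 = α_2·G − ½·(g_2)² = 2.6·4.5 − ½·2.6² = 8.32.

8.32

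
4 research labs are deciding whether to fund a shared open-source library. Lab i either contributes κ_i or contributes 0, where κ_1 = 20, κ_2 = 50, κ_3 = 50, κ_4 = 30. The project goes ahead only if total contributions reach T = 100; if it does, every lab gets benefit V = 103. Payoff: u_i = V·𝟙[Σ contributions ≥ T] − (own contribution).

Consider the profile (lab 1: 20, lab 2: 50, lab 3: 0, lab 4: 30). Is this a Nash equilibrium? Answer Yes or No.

Total = 100 ≥ 100: provided.
Lab 1 (pledges 20, payoff 83): dropping to 0 → total 80, payoff 0. No gain.
Lab 2 (pledges 50, payoff 53): dropping to 0 → total 50, payoff 0. No gain.
Lab 3 (pledges 0, payoff 103): pledging 50 → total 150, payoff 53. No gain.
Lab 4 (pledges 30, payoff 73): dropping to 0 → total 70, payoff 0. No gain.

Yes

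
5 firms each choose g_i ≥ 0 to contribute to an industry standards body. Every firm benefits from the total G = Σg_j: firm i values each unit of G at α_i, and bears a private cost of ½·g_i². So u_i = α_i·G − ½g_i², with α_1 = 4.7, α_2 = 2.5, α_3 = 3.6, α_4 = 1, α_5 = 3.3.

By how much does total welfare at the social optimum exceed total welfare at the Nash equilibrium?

368.61

Firm i's FOC: ∂u_i/∂g_i = α_i − g_i = 0, so g_i* = α_i.
NE contributions = (4.7, 2.5, 3.6, 1, 3.3); G = 15.1.
W^NE = (Σα)·G − ½Σα_i² = 15.1² − ½·53.19 = 201.415.
Planner sets g_i = Σα_j = 15.1 for every i, so G^SO = 5·15.1 = 75.5.
W^SO = (Σα)·G^SO − ½·5·(Σα)² = (5/2)·15.1² = 570.025.
Deadweight loss = W^SO − W^NE = 368.61.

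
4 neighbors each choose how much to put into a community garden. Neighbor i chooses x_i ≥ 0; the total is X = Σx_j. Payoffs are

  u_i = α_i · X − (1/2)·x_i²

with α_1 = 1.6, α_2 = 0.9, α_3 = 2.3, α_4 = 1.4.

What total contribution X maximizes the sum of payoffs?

24.8

Planner FOC: ∂(Σu_j)/∂x_i = (Σα_j) − x_i = 0, so x_i^SO = Σα_j = 6.2 for every i; X^SO = 24.8.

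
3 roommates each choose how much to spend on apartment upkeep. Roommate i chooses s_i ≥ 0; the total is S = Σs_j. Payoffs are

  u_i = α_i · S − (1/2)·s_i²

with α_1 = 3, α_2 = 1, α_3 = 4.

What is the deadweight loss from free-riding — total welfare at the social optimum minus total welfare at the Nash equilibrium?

Roommate i's FOC: ∂u_i/∂s_i = α_i − s_i = 0, so s_i* = α_i.
NE contributions = (3, 1, 4); S = 8.
W^NE = (Σα)·S − ½Σα_i² = 8² − ½·26 = 51.
Planner sets s_i = Σα_j = 8 for every i, so S^SO = 3·8 = 24.
W^SO = (Σα)·S^SO − ½·3·(Σα)² = (3/2)·8² = 96.
Deadweight loss = W^SO − W^NE = 45.

45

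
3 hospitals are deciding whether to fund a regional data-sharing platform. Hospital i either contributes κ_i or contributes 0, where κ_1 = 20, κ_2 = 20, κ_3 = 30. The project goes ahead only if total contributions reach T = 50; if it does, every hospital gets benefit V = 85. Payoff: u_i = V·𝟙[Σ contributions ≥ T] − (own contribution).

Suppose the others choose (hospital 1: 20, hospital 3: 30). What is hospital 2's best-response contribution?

0

Others' total = 50 ≥ 50; contributing adds cost 20 for no extra benefit.
Best response: 0.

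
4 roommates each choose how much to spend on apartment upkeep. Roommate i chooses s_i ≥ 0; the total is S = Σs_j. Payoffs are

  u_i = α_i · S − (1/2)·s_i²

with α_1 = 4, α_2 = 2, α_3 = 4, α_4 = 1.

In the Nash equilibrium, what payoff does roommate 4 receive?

Roommate i's FOC: ∂u_i/∂s_i = α_i − s_i = 0, so s_i* = α_i.
NE contributions = (4, 2, 4, 1); S = 11.
u_4 = α_4·S − ½·(s_4)² = 1·11 − ½·1² = 10.5.

10.5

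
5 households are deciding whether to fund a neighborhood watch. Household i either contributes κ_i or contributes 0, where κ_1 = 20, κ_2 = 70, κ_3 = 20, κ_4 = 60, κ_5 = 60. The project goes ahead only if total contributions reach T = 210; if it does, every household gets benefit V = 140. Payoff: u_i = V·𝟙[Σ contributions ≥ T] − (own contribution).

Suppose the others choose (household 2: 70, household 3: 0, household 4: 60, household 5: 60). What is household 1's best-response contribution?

Others' total = 190. Contributing 20 brings total to 210 ≥ 210: gain V − κ_1 = 120.
Best response: 20.

20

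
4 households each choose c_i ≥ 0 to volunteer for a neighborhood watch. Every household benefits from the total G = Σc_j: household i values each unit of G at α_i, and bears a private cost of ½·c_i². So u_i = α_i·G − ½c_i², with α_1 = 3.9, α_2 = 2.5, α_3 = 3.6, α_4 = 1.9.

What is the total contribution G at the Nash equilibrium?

11.9

Household i's FOC: ∂u_i/∂c_i = α_i − c_i = 0, so c_i* = α_i.
NE contributions = (3.9, 2.5, 3.6, 1.9); G = 11.9.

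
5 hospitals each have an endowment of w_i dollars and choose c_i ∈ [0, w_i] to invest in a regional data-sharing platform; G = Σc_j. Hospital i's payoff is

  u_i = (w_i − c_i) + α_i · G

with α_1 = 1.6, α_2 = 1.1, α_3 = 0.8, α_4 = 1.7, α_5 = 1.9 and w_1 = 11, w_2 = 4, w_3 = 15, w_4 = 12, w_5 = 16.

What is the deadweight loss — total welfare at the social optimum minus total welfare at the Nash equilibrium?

∂u_i/∂c_i = α_i − 1, so hospital i contributes w_i if α_i > 1, else 0.
α_i > 1 for i ∈ {1, 2, 4, 5}; NE contributions (11, 4, 0, 12, 16), G = 43.
W^NE = Σw_i − G^NE + (Σα_i)·G^NE = 58 + 6.1·43 = 320.3.
Planner: ∂(Σu_j)/∂c_i = Σα_j − 1 = 6.1 > 0, so everyone contributes w_i; G^SO = 58, W^SO = 58 + 6.1·58 = 411.8.
Deadweight loss = 91.5.

91.5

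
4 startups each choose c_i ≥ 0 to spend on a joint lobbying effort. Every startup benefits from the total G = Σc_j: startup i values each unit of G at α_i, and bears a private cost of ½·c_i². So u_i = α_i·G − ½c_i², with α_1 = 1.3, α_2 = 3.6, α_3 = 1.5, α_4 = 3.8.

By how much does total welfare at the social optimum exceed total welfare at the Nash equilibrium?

119.71

Startup i's FOC: ∂u_i/∂c_i = α_i − c_i = 0, so c_i* = α_i.
NE contributions = (1.3, 3.6, 1.5, 3.8); G = 10.2.
W^NE = (Σα)·G − ½Σα_i² = 10.2² − ½·31.34 = 88.37.
Planner sets c_i = Σα_j = 10.2 for every i, so G^SO = 4·10.2 = 40.8.
W^SO = (Σα)·G^SO − ½·4·(Σα)² = (4/2)·10.2² = 208.08.
Deadweight loss = W^SO − W^NE = 119.71.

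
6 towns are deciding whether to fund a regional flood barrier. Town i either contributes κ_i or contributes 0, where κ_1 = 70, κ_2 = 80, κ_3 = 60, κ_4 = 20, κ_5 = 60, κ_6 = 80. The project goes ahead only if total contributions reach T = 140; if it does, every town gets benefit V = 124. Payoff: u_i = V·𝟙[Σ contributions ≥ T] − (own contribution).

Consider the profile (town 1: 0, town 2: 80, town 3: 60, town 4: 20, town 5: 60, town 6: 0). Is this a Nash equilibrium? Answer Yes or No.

Total = 220 ≥ 140: provided.
Town 1 (pledges 0, payoff 124): pledging 70 → total 290, payoff 54. No gain.
Town 2 (pledges 80, payoff 44): dropping to 0 → total 140, payoff 124. Profitable deviation.

No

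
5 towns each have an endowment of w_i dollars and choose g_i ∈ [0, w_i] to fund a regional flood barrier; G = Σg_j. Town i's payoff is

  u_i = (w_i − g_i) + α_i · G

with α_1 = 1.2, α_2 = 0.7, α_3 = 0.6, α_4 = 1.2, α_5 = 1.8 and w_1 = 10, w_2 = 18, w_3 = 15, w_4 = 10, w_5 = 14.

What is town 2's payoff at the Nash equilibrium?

∂u_i/∂g_i = α_i − 1, so town i contributes w_i if α_i > 1, else 0.
α_i > 1 for i ∈ {1, 4, 5}; NE contributions (10, 0, 0, 10, 14), G = 34.
u_2 = (18 − 0) + 0.7·34 = 41.8.

41.8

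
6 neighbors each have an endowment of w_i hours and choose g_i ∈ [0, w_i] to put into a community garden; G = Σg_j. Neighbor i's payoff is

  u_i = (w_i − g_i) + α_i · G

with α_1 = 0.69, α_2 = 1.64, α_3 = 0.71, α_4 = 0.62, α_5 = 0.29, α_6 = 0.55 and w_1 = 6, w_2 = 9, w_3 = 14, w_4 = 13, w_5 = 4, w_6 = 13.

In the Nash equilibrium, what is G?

9

∂u_i/∂g_i = α_i − 1, so neighbor i contributes w_i if α_i > 1, else 0.
α_i > 1 for i ∈ {2}; NE contributions (0, 9, 0, 0, 0, 0), G = 9.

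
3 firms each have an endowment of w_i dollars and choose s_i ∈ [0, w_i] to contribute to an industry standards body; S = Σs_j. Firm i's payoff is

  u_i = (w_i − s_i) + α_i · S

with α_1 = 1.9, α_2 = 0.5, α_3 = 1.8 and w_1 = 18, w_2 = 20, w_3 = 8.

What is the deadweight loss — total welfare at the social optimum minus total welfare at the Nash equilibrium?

64

∂u_i/∂s_i = α_i − 1, so firm i contributes w_i if α_i > 1, else 0.
α_i > 1 for i ∈ {1, 3}; NE contributions (18, 0, 8), S = 26.
W^NE = Σw_i − S^NE + (Σα_i)·S^NE = 46 + 3.2·26 = 129.2.
Planner: ∂(Σu_j)/∂s_i = Σα_j − 1 = 3.2 > 0, so everyone contributes w_i; S^SO = 46, W^SO = 46 + 3.2·46 = 193.2.
Deadweight loss = 64.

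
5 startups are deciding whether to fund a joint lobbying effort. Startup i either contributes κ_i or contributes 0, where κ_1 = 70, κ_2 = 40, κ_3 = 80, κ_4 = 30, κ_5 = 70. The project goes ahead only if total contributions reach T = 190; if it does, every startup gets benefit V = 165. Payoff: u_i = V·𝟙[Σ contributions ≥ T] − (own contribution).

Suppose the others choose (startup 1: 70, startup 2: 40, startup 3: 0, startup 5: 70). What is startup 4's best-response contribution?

30

Others' total = 180. Contributing 30 brings total to 210 ≥ 190: gain V − κ_4 = 135.
Best response: 30.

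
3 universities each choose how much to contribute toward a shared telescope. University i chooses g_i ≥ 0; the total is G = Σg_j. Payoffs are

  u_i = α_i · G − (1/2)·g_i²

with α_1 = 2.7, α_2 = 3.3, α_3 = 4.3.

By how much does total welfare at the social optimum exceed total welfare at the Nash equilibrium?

71.38

University i's FOC: ∂u_i/∂g_i = α_i − g_i = 0, so g_i* = α_i.
NE contributions = (2.7, 3.3, 4.3); G = 10.3.
W^NE = (Σα)·G − ½Σα_i² = 10.3² − ½·36.67 = 87.755.
Planner sets g_i = Σα_j = 10.3 for every i, so G^SO = 3·10.3 = 30.9.
W^SO = (Σα)·G^SO − ½·3·(Σα)² = (3/2)·10.3² = 159.135.
Deadweight loss = W^SO − W^NE = 71.38.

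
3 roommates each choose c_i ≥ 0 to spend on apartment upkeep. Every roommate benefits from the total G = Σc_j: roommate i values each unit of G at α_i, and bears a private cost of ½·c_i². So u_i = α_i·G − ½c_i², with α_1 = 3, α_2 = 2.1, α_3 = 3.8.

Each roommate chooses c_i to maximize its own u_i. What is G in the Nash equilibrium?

Roommate i's FOC: ∂u_i/∂c_i = α_i − c_i = 0, so c_i* = α_i.
NE contributions = (3, 2.1, 3.8); G = 8.9.

8.9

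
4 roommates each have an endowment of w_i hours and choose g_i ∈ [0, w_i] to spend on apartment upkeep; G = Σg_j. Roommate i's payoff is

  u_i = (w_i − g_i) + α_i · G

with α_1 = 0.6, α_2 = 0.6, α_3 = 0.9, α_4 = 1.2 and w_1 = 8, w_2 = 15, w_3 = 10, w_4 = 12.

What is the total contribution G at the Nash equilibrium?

12

∂u_i/∂g_i = α_i − 1, so roommate i contributes w_i if α_i > 1, else 0.
α_i > 1 for i ∈ {4}; NE contributions (0, 0, 0, 12), G = 12.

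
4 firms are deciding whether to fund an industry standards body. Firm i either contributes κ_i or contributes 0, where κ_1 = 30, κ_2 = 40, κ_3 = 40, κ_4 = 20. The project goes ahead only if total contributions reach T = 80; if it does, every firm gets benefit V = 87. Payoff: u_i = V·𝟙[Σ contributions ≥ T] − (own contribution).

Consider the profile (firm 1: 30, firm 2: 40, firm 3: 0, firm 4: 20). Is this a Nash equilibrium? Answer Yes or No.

Yes

Total = 90 ≥ 80: provided.
Firm 1 (pledges 30, payoff 57): dropping to 0 → total 60, payoff 0. No gain.
Firm 2 (pledges 40, payoff 47): dropping to 0 → total 50, payoff 0. No gain.
Firm 3 (pledges 0, payoff 87): pledging 40 → total 130, payoff 47. No gain.
Firm 4 (pledges 20, payoff 67): dropping to 0 → total 70, payoff 0. No gain.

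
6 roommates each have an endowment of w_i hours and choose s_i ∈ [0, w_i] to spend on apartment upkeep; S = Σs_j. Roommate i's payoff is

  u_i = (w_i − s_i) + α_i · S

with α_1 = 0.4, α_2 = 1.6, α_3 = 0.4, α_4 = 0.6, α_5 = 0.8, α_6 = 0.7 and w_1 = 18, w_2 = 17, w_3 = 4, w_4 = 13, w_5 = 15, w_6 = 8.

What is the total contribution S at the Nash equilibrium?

∂u_i/∂s_i = α_i − 1, so roommate i contributes w_i if α_i > 1, else 0.
α_i > 1 for i ∈ {2}; NE contributions (0, 17, 0, 0, 0, 0), S = 17.

17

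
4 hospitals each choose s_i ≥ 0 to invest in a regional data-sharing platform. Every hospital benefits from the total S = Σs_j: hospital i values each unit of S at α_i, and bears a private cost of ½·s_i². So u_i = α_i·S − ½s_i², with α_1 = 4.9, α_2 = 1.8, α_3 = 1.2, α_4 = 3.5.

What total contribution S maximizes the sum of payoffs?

45.6

Planner FOC: ∂(Σu_j)/∂s_i = (Σα_j) − s_i = 0, so s_i^SO = Σα_j = 11.4 for every i; S^SO = 45.6.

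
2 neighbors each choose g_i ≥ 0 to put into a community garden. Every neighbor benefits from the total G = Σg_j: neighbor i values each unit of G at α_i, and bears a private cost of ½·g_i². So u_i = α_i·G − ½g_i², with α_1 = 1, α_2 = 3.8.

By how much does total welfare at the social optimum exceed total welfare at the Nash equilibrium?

7.72

Neighbor i's FOC: ∂u_i/∂g_i = α_i − g_i = 0, so g_i* = α_i.
NE contributions = (1, 3.8); G = 4.8.
W^NE = (Σα)·G − ½Σα_i² = 4.8² − ½·15.44 = 15.32.
Planner sets g_i = Σα_j = 4.8 for every i, so G^SO = 2·4.8 = 9.6.
W^SO = (Σα)·G^SO − ½·2·(Σα)² = (2/2)·4.8² = 23.04.
Deadweight loss = W^SO − W^NE = 7.72.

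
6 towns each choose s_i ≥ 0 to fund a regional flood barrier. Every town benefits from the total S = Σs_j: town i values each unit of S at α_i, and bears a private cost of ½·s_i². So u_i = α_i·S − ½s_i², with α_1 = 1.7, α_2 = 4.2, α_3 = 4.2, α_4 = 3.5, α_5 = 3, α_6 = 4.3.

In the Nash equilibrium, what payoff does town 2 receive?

Town i's FOC: ∂u_i/∂s_i = α_i − s_i = 0, so s_i* = α_i.
NE contributions = (1.7, 4.2, 4.2, 3.5, 3, 4.3); S = 20.9.
u_2 = α_2·S − ½·(s_2)² = 4.2·20.9 − ½·4.2² = 78.96.

78.96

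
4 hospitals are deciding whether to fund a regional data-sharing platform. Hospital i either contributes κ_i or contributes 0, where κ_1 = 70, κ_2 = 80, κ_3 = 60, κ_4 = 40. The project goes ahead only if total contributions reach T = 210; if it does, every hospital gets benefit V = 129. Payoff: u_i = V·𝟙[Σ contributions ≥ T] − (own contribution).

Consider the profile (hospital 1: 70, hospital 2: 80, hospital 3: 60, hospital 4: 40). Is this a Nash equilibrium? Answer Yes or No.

Total = 250 ≥ 210: provided.
Hospital 1 (pledges 70, payoff 59): dropping to 0 → total 180, payoff 0. No gain.
Hospital 2 (pledges 80, payoff 49): dropping to 0 → total 170, payoff 0. No gain.
Hospital 3 (pledges 60, payoff 69): dropping to 0 → total 190, payoff 0. No gain.
Hospital 4 (pledges 40, payoff 89): dropping to 0 → total 210, payoff 129. Profitable deviation.

No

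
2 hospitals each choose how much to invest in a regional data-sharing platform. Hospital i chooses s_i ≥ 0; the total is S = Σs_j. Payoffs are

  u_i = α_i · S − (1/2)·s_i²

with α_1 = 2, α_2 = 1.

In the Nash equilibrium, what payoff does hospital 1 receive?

Hospital i's FOC: ∂u_i/∂s_i = α_i − s_i = 0, so s_i* = α_i.
NE contributions = (2, 1); S = 3.
u_1 = α_1·S − ½·(s_1)² = 2·3 − ½·2² = 4.

4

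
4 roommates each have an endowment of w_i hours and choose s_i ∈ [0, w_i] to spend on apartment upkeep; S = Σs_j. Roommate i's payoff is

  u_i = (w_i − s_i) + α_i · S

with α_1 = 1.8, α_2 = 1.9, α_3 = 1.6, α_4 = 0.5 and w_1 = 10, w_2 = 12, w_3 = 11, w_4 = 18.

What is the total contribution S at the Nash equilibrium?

∂u_i/∂s_i = α_i − 1, so roommate i contributes w_i if α_i > 1, else 0.
α_i > 1 for i ∈ {1, 2, 3}; NE contributions (10, 12, 11, 0), S = 33.

33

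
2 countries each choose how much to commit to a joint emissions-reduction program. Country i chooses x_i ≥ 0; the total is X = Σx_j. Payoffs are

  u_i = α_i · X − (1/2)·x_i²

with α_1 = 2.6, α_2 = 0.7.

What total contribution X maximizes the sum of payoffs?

Planner FOC: ∂(Σu_j)/∂x_i = (Σα_j) − x_i = 0, so x_i^SO = Σα_j = 3.3 for every i; X^SO = 6.6.

6.6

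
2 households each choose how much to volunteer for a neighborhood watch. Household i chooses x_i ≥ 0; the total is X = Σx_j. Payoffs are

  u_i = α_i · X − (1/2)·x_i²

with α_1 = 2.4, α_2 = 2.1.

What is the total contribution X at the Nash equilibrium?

Household i's FOC: ∂u_i/∂x_i = α_i − x_i = 0, so x_i* = α_i.
NE contributions = (2.4, 2.1); X = 4.5.

4.5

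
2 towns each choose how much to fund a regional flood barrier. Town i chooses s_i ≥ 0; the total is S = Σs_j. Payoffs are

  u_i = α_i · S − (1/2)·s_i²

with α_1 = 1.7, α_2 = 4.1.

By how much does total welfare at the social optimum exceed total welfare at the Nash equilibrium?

Town i's FOC: ∂u_i/∂s_i = α_i − s_i = 0, so s_i* = α_i.
NE contributions = (1.7, 4.1); S = 5.8.
W^NE = (Σα)·S − ½Σα_i² = 5.8² − ½·19.7 = 23.79.
Planner sets s_i = Σα_j = 5.8 for every i, so S^SO = 2·5.8 = 11.6.
W^SO = (Σα)·S^SO − ½·2·(Σα)² = (2/2)·5.8² = 33.64.
Deadweight loss = W^SO − W^NE = 9.85.

9.85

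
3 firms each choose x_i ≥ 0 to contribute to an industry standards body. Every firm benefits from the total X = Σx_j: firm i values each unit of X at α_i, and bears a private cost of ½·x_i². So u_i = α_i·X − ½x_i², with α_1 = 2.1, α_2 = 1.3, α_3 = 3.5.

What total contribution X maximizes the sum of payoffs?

Planner FOC: ∂(Σu_j)/∂x_i = (Σα_j) − x_i = 0, so x_i^SO = Σα_j = 6.9 for every i; X^SO = 20.7.

20.7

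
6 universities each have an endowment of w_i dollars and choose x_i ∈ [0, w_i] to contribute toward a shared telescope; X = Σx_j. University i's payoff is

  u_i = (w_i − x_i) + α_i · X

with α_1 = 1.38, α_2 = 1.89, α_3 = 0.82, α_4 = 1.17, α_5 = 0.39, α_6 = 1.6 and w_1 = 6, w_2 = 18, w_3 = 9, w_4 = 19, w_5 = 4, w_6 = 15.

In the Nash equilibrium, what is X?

58

∂u_i/∂x_i = α_i − 1, so university i contributes w_i if α_i > 1, else 0.
α_i > 1 for i ∈ {1, 2, 4, 6}; NE contributions (6, 18, 0, 19, 0, 15), X = 58.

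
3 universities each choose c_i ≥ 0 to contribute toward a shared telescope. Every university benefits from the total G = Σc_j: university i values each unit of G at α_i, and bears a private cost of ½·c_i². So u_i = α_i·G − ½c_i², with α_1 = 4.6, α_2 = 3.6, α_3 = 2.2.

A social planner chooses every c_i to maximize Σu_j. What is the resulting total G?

31.2

Planner FOC: ∂(Σu_j)/∂c_i = (Σα_j) − c_i = 0, so c_i^SO = Σα_j = 10.4 for every i; G^SO = 31.2.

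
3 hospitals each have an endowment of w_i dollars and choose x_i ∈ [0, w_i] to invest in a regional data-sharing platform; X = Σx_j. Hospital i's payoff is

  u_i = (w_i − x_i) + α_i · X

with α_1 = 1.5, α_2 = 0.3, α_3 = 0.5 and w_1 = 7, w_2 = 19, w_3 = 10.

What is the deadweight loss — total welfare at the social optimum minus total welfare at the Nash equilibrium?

37.7

∂u_i/∂x_i = α_i − 1, so hospital i contributes w_i if α_i > 1, else 0.
α_i > 1 for i ∈ {1}; NE contributions (7, 0, 0), X = 7.
W^NE = Σw_i − X^NE + (Σα_i)·X^NE = 36 + 1.3·7 = 45.1.
Planner: ∂(Σu_j)/∂x_i = Σα_j − 1 = 1.3 > 0, so everyone contributes w_i; X^SO = 36, W^SO = 36 + 1.3·36 = 82.8.
Deadweight loss = 37.7.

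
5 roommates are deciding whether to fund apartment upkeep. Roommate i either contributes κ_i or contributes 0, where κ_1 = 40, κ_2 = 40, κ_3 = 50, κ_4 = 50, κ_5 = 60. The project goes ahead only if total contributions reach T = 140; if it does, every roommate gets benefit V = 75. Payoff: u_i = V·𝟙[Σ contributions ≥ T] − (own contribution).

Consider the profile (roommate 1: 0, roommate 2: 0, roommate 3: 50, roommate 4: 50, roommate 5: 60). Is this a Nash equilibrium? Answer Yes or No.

Total = 160 ≥ 140: provided.
Roommate 1 (pledges 0, payoff 75): pledging 40 → total 200, payoff 35. No gain.
Roommate 2 (pledges 0, payoff 75): pledging 40 → total 200, payoff 35. No gain.
Roommate 3 (pledges 50, payoff 25): dropping to 0 → total 110, payoff 0. No gain.
Roommate 4 (pledges 50, payoff 25): dropping to 0 → total 110, payoff 0. No gain.
Roommate 5 (pledges 60, payoff 15): dropping to 0 → total 100, payoff 0. No gain.

Yes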